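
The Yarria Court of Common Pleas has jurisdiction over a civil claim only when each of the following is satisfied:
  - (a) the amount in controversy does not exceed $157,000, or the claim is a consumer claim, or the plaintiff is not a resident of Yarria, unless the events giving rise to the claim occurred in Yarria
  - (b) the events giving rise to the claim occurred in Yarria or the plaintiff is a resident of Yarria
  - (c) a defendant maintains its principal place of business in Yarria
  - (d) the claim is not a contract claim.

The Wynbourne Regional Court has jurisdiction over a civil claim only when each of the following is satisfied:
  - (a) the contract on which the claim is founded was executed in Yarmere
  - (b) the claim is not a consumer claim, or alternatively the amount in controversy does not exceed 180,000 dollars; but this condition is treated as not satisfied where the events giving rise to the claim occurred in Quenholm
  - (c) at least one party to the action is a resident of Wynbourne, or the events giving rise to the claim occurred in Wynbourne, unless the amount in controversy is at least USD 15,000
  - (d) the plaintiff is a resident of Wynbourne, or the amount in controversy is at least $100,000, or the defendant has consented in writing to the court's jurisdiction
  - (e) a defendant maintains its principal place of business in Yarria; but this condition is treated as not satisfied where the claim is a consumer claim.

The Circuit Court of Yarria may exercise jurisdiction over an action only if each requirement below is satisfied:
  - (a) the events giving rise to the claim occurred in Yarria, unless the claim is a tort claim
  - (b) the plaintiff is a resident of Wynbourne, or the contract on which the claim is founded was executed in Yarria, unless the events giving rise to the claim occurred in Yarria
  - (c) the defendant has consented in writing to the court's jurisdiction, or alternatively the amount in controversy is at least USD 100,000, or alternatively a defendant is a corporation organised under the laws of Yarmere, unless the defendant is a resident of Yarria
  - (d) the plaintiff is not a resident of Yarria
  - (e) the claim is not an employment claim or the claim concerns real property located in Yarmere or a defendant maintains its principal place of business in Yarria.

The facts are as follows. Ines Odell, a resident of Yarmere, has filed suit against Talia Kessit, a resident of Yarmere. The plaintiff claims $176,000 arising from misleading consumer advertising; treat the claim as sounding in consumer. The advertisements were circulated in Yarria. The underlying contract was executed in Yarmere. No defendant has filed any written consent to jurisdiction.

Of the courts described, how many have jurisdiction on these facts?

The Yarria Court of Common Pleas:
  (a) The claim is a consumer claim — that alternative is enough. Satisfied.
  (b) The operative events occurred in Yarria, which satisfies one of the alternatives. Condition met.
  (c) No defendant is a corporation. Not satisfied.
  (d) The claim is a consumer claim, not a contract claim. Satisfied.
  → At least one condition fails; no jurisdiction.
The Wynbourne Regional Court:
  (a) The contract was executed in Yarmere. Condition met.
  (b) The amount in controversy is USD 176,000, within the 180,000 dollars ceiling, so this disjunct is met. The exception is not triggered, since the operative events occurred in Yarria, not Quenholm. Condition met.
  (c) No party resides in Wynbourne; the operative events occurred in Yarria, not Wynbourne — none of the alternatives is met. But the amount in controversy is 176,000 dollars, which meets the $15,000 floor, and the 'unless' clause therefore excuses the requirement. Met.
  (d) The amount in controversy is $176,000, which meets the USD 100,000 floor — that alternative is enough. Met.
  (e) No defendant is a corporation. Condition not met.
  → Not every requirement is met — no jurisdiction.
The Circuit Court of Yarria:
  (a) The operative events occurred in Yarria. Met.
  (b) The plaintiff resides in Yarmere, not Wynbourne; the contract was executed in Yarmere, not Yarria — every alternative fails. However, the operative events occurred in Yarria, so the 'unless' proviso supplies this condition. Satisfied.
  (c) The amount in controversy is 176,000 dollars, which meets the 100,000 dollars floor, which satisfies one of the alternatives. Condition met.
  (d) The plaintiff resides in Yarmere, which is not Yarria. Condition met.
  (e) The claim is a consumer claim, not an employment claim, so this disjunct is met. Met.
  → All conditions met; jurisdiction exists.
Courts with jurisdiction: the Circuit Court of Yarria — 1 in total.

1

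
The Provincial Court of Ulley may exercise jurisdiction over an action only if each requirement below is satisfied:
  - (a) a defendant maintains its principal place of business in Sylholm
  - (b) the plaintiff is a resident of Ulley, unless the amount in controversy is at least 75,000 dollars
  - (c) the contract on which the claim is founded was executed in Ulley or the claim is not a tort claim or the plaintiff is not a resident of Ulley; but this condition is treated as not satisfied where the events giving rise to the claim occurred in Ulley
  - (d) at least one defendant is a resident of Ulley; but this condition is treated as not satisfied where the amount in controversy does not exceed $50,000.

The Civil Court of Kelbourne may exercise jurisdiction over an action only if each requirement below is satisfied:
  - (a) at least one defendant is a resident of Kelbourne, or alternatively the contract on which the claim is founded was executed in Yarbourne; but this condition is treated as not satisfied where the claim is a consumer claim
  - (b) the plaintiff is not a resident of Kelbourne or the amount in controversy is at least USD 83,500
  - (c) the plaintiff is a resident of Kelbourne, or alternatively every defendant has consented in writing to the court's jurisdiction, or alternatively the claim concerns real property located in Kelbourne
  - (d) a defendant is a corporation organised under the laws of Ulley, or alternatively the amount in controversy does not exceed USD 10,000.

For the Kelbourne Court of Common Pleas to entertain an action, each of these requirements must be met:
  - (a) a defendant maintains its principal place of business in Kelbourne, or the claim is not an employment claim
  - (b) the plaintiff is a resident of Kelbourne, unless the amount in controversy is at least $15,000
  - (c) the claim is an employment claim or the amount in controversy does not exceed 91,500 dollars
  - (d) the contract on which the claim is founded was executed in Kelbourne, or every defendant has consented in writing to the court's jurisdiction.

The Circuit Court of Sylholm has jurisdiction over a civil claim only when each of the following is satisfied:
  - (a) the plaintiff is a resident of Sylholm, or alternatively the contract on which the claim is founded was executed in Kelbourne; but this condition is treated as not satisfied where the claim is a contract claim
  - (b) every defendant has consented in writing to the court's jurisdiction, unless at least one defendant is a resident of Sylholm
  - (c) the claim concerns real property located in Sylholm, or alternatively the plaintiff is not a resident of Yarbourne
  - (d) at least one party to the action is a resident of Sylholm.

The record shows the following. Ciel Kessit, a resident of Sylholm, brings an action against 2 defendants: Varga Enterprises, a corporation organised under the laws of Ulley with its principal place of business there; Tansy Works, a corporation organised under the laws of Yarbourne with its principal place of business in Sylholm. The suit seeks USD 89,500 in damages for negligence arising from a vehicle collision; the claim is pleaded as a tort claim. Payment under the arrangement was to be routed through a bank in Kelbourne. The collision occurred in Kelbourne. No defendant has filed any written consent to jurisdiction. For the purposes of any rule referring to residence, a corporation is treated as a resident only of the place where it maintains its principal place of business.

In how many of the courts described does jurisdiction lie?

2

The Provincial Court of Ulley:
  (a) Tansy Works has its principal place of business in Sylholm. Satisfied.
  (b) The plaintiff resides in Sylholm, not Ulley. However, the amount in controversy is USD 89,500, which meets the USD 75,000 floor, so the 'unless' proviso supplies this condition. Satisfied.
  (c) The plaintiff resides in Sylholm, which is not Ulley, so one alternative holds. And the carve-out is inapplicable — the operative events occurred in Kelbourne, not Ulley. Satisfied.
  (d) Varga Enterprises resides in Ulley. The exception is not triggered, since the amount in controversy is $89,500, above the USD 50,000 ceiling. Condition met.
  → Every requirement is satisfied — jurisdiction.
The Civil Court of Kelbourne:
  (a) No defendant resides in Kelbourne (they reside in Ulley, Sylholm); no contract (and hence no place of execution) is alleged — every alternative fails. Fails.
  (b) The plaintiff resides in Sylholm, which is not Kelbourne, so this disjunct is met. Satisfied.
  (c) The plaintiff resides in Sylholm, not Kelbourne; no such written consent has been filed; the claim does not concern real property — every alternative fails. Condition not met.
  (d) Varga Enterprises is organised under the laws of Ulley — that alternative is enough. Satisfied.
  → No jurisdiction.
The Kelbourne Court of Common Pleas:
  (a) The claim is a tort claim, not an employment claim, so this disjunct is met. Met.
  (b) The plaintiff resides in Sylholm, not Kelbourne. But the amount in controversy is USD 89,500, which meets the $15,000 floor, and the 'unless' clause therefore excuses the requirement. Condition met.
  (c) The amount in controversy is 89,500 dollars, within the USD 91,500 ceiling, which satisfies one of the alternatives. Satisfied.
  (d) No contract (and hence no place of execution) is alleged; no such written consent has been filed — no alternative holds. Condition not met.
  → The court lacks jurisdiction.
The Circuit Court of Sylholm:
  (a) The plaintiff resides in Sylholm — that alternative is enough. The exception is not triggered, since the claim is a tort claim, not a contract claim. Condition met.
  (b) No such written consent has been filed. But Tansy Works resides in Sylholm, and the 'unless' clause therefore excuses the requirement. Condition met.
  (c) The plaintiff resides in Sylholm, which is not Yarbourne — that alternative is enough. Condition met.
  (d) Ciel Kessit resides in Sylholm. Satisfied.
  → Jurisdiction lies.
Courts with jurisdiction: the Provincial Court of Ulley, the Circuit Court of Sylholm — 2 in total.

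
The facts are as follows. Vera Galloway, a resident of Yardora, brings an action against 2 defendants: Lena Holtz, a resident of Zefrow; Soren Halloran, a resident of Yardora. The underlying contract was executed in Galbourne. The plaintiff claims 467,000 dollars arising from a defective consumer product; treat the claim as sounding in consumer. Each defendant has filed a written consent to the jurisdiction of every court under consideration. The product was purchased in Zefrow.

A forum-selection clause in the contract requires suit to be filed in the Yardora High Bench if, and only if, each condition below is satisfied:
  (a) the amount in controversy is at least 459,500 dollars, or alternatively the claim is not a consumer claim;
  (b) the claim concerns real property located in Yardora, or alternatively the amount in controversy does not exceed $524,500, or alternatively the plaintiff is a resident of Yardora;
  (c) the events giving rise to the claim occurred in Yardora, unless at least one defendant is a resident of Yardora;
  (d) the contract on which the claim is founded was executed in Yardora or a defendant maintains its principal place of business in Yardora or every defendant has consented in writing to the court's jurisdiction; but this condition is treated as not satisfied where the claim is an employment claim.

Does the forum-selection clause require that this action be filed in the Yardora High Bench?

Yes

The Yardora High Bench:
  (a) The amount in controversy is 467,000 dollars, which meets the USD 459,500 floor, so this disjunct is met. Satisfied.
  (b) The amount in controversy is $467,000, within the 524,500 dollars ceiling, which satisfies one of the alternatives. Condition met.
  (c) The operative events occurred in Zefrow, not Yardora. The proviso rescues it, though: Soren Halloran resides in Yardora. Met.
  (d) Every defendant has filed written consent, so one alternative holds. The carve-out does not apply: the claim is a consumer claim, not an employment claim. Met.
  → The clause applies.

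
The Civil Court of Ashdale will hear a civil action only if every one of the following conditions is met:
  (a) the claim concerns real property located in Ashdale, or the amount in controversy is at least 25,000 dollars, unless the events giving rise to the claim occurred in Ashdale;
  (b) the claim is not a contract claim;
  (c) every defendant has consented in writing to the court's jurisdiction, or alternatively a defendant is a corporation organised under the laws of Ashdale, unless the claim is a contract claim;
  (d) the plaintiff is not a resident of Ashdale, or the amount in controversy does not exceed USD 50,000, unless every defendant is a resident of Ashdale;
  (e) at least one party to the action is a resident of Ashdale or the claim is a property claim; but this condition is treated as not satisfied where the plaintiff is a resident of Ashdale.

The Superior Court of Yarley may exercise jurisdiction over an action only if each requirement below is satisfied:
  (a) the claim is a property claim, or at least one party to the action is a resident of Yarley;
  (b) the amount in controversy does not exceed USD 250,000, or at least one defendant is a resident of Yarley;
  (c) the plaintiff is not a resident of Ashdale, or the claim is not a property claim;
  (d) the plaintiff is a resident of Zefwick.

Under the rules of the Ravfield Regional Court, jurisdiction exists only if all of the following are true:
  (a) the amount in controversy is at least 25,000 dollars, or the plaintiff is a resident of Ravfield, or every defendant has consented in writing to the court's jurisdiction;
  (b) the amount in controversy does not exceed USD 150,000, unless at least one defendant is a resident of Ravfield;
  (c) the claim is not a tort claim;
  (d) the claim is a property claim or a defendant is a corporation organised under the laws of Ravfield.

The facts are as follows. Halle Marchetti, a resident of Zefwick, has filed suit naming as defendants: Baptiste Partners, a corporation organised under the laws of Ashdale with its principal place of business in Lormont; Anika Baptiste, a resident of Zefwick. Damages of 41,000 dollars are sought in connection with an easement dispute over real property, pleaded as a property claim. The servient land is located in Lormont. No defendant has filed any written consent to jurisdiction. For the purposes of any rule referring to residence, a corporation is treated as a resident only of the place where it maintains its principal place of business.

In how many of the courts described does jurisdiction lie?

The Civil Court of Ashdale:
  (a) The amount in controversy is $41,000, which meets the USD 25,000 floor — that alternative is enough. Condition met.
  (b) The claim is a property claim, not a contract claim. Met.
  (c) Baptiste Partners is organised under the laws of Ashdale, so one alternative holds. Condition met.
  (d) The plaintiff resides in Zefwick, which is not Ashdale, so this disjunct is met. Condition met.
  (e) The claim is a property claim — that alternative is enough. The carve-out does not apply: the plaintiff resides in Zefwick, not Ashdale. Satisfied.
  → Jurisdiction lies.
The Superior Court of Yarley:
  (a) The claim is a property claim, which satisfies one of the alternatives. Condition met.
  (b) The amount in controversy is 41,000 dollars, within the 250,000 dollars ceiling, which satisfies one of the alternatives. Met.
  (c) The plaintiff resides in Zefwick, which is not Ashdale, which satisfies one of the alternatives. Met.
  (d) The plaintiff resides in Zefwick. Met.
  → All conditions met; jurisdiction exists.
The Ravfield Regional Court:
  (a) The amount in controversy is $41,000, which meets the USD 25,000 floor — that alternative is enough. Condition met.
  (b) The amount in controversy is USD 41,000, within the 150,000 dollars ceiling. Met.
  (c) The claim is a property claim, not a tort claim. Met.
  (d) The claim is a property claim, so this disjunct is met. Met.
  → Every requirement is satisfied — jurisdiction.
Courts with jurisdiction: the Civil Court of Ashdale, the Superior Court of Yarley, the Ravfield Regional Court — 3 in total.

3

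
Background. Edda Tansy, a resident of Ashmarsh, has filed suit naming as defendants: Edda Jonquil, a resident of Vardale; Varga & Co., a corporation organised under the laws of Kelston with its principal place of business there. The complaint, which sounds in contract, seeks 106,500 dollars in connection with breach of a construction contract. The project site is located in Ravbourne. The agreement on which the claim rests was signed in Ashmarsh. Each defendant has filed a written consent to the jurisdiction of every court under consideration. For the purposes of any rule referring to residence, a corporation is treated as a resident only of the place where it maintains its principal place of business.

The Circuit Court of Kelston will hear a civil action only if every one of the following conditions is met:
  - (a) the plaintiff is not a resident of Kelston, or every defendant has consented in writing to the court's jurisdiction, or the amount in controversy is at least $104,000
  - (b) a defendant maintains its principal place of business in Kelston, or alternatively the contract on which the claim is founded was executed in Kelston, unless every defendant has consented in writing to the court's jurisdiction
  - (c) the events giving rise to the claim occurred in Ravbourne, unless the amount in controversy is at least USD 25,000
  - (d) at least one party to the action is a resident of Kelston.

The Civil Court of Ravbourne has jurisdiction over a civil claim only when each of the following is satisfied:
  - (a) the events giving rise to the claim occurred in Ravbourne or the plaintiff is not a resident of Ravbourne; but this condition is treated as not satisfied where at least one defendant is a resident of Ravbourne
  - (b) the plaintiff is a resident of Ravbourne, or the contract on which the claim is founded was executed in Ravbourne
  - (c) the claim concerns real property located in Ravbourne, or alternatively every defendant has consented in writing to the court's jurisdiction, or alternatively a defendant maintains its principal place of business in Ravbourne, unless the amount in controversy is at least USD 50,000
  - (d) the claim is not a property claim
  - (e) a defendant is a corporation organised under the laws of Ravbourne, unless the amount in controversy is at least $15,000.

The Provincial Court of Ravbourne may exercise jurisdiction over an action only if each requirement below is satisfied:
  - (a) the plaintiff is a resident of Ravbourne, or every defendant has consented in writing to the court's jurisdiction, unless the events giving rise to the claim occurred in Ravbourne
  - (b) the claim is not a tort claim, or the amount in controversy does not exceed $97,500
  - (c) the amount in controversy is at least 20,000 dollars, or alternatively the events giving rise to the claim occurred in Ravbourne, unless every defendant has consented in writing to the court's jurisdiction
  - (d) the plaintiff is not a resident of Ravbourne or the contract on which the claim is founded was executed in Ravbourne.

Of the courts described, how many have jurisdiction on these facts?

2

The Circuit Court of Kelston:
  (a) The plaintiff resides in Ashmarsh, which is not Kelston, which satisfies one of the alternatives. Satisfied.
  (b) Varga & Co. has its principal place of business in Kelston — that alternative is enough. Met.
  (c) The operative events occurred in Ravbourne. Satisfied.
  (d) Varga & Co. resides in Kelston. Condition met.
  → Jurisdiction lies.
The Civil Court of Ravbourne:
  (a) The operative events occurred in Ravbourne — that alternative is enough. And the carve-out is inapplicable — no defendant resides in Ravbourne (they reside in Vardale, Kelston). Satisfied.
  (b) The plaintiff resides in Ashmarsh, not Ravbourne; the contract was executed in Ashmarsh, not Ravbourne — every alternative fails. Condition not met.
  (c) Every defendant has filed written consent — that alternative is enough. Met.
  (d) The claim is a contract claim, not a property claim. Satisfied.
  (e) The corporate defendant(s) are organised in Kelston, not Ravbourne. The proviso rescues it, though: the amount in controversy is USD 106,500, which meets the 15,000 dollars floor. Condition met.
  → The court lacks jurisdiction.
The Provincial Court of Ravbourne:
  (a) Every defendant has filed written consent — that alternative is enough. Met.
  (b) The claim is a contract claim, not a tort claim, so one alternative holds. Satisfied.
  (c) The amount in controversy is $106,500, which meets the $20,000 floor, so this disjunct is met. Condition met.
  (d) The plaintiff resides in Ashmarsh, which is not Ravbourne, so this disjunct is met. Condition met.
  → All conditions met; jurisdiction exists.
Courts with jurisdiction: the Circuit Court of Kelston, the Provincial Court of Ravbourne — 2 in total.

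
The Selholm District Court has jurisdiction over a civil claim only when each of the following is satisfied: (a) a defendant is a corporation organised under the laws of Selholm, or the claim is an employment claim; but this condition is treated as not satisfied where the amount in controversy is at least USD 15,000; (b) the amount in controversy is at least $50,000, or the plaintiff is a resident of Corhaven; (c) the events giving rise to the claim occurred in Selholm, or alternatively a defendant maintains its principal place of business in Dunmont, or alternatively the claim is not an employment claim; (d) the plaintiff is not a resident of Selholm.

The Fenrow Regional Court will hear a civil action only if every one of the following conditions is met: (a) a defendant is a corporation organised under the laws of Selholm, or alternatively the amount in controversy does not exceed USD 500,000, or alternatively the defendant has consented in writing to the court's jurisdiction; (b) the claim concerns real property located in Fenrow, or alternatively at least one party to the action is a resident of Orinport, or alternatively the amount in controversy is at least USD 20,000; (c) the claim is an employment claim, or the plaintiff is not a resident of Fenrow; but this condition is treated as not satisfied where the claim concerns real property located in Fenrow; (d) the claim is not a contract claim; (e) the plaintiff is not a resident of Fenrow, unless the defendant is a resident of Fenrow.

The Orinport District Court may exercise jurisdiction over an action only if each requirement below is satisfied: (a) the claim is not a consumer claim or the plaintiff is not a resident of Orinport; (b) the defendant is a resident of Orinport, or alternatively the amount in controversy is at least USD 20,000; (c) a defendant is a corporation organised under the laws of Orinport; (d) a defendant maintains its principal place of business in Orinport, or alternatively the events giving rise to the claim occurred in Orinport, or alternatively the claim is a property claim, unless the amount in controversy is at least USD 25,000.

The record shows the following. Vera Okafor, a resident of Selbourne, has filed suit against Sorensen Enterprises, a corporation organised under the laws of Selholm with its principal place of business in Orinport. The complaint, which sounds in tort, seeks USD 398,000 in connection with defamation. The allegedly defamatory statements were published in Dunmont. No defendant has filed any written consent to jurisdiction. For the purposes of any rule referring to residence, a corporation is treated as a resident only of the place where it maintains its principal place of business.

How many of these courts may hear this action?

1

The Selholm District Court:
  (a) Sorensen Enterprises is organised under the laws of Selholm, so one alternative holds. However, the amount in controversy is 398,000 dollars, which meets the USD 15,000 floor, which falls within the stated exception and so defeats the condition. Condition not met.
  (b) The amount in controversy is 398,000 dollars, which meets the USD 50,000 floor, which satisfies one of the alternatives. Satisfied.
  (c) The claim is a tort claim, not an employment claim, which satisfies one of the alternatives. Met.
  (d) The plaintiff resides in Selbourne, which is not Selholm. Satisfied.
  → The court lacks jurisdiction.
The Fenrow Regional Court:
  (a) Sorensen Enterprises is organised under the laws of Selholm, which satisfies one of the alternatives. Satisfied.
  (b) Sorensen Enterprises resides in Orinport — that alternative is enough. Satisfied.
  (c) The plaintiff resides in Selbourne, which is not Fenrow — that alternative is enough. And the carve-out is inapplicable — the claim does not concern real property. Met.
  (d) The claim is a tort claim, not a contract claim. Condition met.
  (e) The plaintiff resides in Selbourne, which is not Fenrow. Condition met.
  → All conditions met; jurisdiction exists.
The Orinport District Court:
  (a) The claim is a tort claim, not a consumer claim, so this disjunct is met. Condition met.
  (b) The defendant resides in Orinport, so this disjunct is met. Satisfied.
  (c) The corporate defendant(s) are organised in Selholm, not Orinport. Fails.
  (d) Sorensen Enterprises has its principal place of business in Orinport, so one alternative holds. Satisfied.
  → The court lacks jurisdiction.
Courts with jurisdiction: the Fenrow Regional Court — 1 in total.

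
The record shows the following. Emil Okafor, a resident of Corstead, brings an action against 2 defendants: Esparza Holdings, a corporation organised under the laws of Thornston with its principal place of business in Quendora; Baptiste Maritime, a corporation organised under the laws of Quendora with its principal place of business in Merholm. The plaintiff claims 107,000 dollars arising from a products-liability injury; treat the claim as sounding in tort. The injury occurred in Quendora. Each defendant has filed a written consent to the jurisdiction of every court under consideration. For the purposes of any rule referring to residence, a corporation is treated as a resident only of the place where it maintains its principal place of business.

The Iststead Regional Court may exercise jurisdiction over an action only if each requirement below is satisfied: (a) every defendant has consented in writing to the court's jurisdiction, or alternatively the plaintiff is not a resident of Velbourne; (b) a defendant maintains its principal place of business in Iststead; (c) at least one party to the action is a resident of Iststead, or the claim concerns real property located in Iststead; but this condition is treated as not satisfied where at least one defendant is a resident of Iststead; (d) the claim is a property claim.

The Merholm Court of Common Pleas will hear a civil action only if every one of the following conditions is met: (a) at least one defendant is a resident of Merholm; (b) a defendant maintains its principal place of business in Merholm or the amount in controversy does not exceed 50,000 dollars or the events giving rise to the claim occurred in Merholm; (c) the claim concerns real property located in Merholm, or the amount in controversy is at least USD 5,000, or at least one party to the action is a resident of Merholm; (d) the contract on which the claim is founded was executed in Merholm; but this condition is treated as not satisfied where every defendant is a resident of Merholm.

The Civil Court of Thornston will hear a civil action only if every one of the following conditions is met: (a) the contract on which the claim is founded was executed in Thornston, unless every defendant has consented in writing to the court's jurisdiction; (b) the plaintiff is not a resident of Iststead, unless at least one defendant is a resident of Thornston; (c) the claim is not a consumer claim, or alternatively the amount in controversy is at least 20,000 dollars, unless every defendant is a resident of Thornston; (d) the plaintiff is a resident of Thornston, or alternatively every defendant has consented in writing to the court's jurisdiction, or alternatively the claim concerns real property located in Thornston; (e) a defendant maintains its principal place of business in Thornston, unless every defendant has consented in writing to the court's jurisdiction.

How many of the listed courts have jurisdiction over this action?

1

The Iststead Regional Court:
  (a) Every defendant has filed written consent, which satisfies one of the alternatives. Satisfied.
  (b) The corporate defendant(s) have their principal place of business in Merholm, Quendora, not Iststead. Fails.
  (c) No party resides in Iststead; the claim does not concern real property — no alternative holds. Fails.
  (d) The claim is a tort claim, not a property claim. Not satisfied.
  → The court lacks jurisdiction.
The Merholm Court of Common Pleas:
  (a) Baptiste Maritime resides in Merholm. Satisfied.
  (b) Baptiste Maritime has its principal place of business in Merholm, so this disjunct is met. Satisfied.
  (c) The amount in controversy is $107,000, which meets the 5,000 dollars floor, so one alternative holds. Satisfied.
  (d) No contract (and hence no place of execution) is alleged. Not met.
  → The court lacks jurisdiction.
The Civil Court of Thornston:
  (a) No contract (and hence no place of execution) is alleged. But every defendant has filed written consent, and the 'unless' clause therefore excuses the requirement. Condition met.
  (b) The plaintiff resides in Corstead, which is not Iststead. Condition met.
  (c) The claim is a tort claim, not a consumer claim, so one alternative holds. Condition met.
  (d) Every defendant has filed written consent, which satisfies one of the alternatives. Satisfied.
  (e) The corporate defendant(s) have their principal place of business in Merholm, Quendora, not Thornston. The proviso rescues it, though: every defendant has filed written consent. Met.
  → Every requirement is satisfied — jurisdiction.
Courts with jurisdiction: the Civil Court of Thornston — 1 in total.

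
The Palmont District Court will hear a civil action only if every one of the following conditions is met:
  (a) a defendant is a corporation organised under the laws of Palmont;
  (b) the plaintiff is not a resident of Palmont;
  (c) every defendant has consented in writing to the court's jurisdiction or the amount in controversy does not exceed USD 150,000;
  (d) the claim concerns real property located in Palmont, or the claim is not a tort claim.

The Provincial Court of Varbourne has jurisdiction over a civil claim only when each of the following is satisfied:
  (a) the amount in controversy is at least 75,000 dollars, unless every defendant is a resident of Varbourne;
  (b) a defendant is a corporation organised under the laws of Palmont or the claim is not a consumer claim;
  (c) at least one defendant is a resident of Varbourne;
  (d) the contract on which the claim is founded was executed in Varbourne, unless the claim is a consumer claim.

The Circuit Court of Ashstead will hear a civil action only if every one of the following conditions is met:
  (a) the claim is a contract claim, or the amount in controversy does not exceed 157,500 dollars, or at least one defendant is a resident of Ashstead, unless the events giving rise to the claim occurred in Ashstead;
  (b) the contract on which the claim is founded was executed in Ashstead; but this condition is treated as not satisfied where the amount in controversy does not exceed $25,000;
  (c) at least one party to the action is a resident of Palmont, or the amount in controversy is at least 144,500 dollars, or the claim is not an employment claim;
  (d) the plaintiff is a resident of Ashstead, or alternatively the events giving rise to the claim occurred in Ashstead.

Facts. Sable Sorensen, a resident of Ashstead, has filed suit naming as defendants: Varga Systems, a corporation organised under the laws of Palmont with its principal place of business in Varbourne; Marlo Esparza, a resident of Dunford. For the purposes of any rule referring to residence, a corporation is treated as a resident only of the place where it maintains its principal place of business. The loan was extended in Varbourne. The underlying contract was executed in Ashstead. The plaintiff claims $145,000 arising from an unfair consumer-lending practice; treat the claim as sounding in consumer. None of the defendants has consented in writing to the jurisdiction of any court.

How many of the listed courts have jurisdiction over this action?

3

The Palmont District Court:
  (a) Varga Systems is organised under the laws of Palmont. Met.
  (b) The plaintiff resides in Ashstead, which is not Palmont. Condition met.
  (c) The amount in controversy is USD 145,000, within the $150,000 ceiling, so this disjunct is met. Met.
  (d) The claim is a consumer claim, not a tort claim, so this disjunct is met. Condition met.
  → Every requirement is satisfied — jurisdiction.
The Provincial Court of Varbourne:
  (a) The amount in controversy is USD 145,000, which meets the USD 75,000 floor. Satisfied.
  (b) Varga Systems is organised under the laws of Palmont, so this disjunct is met. Satisfied.
  (c) Varga Systems resides in Varbourne. Satisfied.
  (d) The contract was executed in Ashstead, not Varbourne. But the claim is a consumer claim, and the 'unless' clause therefore excuses the requirement. Met.
  → All conditions met; jurisdiction exists.
The Circuit Court of Ashstead:
  (a) The amount in controversy is $145,000, within the 157,500 dollars ceiling, so this disjunct is met. Satisfied.
  (b) The contract was executed in Ashstead. The exception is not triggered, since the amount in controversy is USD 145,000, above the $25,000 ceiling. Condition met.
  (c) The amount in controversy is USD 145,000, which meets the 144,500 dollars floor — that alternative is enough. Condition met.
  (d) The plaintiff resides in Ashstead — that alternative is enough. Satisfied.
  → Every requirement is satisfied — jurisdiction.
Courts with jurisdiction: the Palmont District Court, the Provincial Court of Varbourne, the Circuit Court of Ashstead — 3 in total.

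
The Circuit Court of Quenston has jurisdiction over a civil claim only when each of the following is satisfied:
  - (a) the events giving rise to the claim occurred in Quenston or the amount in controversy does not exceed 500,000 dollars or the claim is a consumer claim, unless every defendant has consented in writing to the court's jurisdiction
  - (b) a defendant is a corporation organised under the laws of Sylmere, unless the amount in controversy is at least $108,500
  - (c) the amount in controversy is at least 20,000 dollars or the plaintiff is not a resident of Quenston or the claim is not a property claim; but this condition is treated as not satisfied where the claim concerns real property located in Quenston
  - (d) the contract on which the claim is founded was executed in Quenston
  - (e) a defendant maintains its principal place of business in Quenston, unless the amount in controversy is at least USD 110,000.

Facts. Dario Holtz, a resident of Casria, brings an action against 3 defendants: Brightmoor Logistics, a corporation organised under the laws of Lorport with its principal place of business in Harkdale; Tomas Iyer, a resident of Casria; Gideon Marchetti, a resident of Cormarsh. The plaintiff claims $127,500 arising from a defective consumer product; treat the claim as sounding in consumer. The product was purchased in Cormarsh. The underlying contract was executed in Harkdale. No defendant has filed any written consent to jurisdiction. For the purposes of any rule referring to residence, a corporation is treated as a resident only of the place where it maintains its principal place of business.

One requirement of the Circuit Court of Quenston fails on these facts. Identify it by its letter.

(d)

The Circuit Court of Quenston:
  (a) The amount in controversy is $127,500, within the $500,000 ceiling, so this disjunct is met. Met.
  (b) The corporate defendant(s) are organised in Lorport, not Sylmere. The proviso rescues it, though: the amount in controversy is USD 127,500, which meets the USD 108,500 floor. Satisfied.
  (c) The amount in controversy is 127,500 dollars, which meets the 20,000 dollars floor, which satisfies one of the alternatives. The exception is not triggered, since the claim does not concern real property. Condition met.
  (d) The contract was executed in Harkdale, not Quenston. Condition not met.
  (e) The corporate defendant(s) have their principal place of business in Harkdale, not Quenston. However, the amount in controversy is USD 127,500, which meets the $110,000 floor, so the 'unless' proviso supplies this condition. Satisfied.
Only condition (d) fails.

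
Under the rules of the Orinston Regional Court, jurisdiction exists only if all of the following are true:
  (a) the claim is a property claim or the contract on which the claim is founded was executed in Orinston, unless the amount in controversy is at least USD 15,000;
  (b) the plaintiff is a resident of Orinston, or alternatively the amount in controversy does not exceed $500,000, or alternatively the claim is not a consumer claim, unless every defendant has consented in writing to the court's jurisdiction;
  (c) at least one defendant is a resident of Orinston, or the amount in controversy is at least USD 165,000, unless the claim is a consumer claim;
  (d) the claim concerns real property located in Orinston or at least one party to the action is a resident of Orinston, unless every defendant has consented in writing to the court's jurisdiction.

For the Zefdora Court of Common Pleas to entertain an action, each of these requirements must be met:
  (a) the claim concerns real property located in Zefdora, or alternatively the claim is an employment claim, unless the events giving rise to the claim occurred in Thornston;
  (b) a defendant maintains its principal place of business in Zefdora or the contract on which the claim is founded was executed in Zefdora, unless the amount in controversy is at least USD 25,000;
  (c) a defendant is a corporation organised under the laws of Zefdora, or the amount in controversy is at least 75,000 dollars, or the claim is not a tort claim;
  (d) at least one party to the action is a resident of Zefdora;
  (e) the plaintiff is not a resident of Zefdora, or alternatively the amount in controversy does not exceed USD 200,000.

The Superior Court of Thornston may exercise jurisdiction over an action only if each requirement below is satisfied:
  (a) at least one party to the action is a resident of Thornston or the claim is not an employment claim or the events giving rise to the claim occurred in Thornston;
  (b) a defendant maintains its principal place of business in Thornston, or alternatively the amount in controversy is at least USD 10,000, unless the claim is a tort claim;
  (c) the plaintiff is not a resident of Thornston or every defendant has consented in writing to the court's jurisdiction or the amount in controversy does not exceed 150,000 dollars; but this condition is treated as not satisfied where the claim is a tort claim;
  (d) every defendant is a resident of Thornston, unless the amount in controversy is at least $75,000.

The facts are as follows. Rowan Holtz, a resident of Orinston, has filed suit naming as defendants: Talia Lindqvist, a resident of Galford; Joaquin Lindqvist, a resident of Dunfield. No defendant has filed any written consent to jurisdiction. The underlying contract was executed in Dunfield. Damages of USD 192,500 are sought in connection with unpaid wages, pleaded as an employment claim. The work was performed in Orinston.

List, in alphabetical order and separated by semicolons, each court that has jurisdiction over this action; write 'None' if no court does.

the Orinston Regional Court

The Orinston Regional Court:
  (a) The claim is an employment claim, not a property claim; the contract was executed in Dunfield, not Orinston — no alternative holds. However, the amount in controversy is 192,500 dollars, which meets the 15,000 dollars floor, so the 'unless' proviso supplies this condition. Satisfied.
  (b) The plaintiff resides in Orinston — that alternative is enough. Condition met.
  (c) The amount in controversy is 192,500 dollars, which meets the $165,000 floor, so this disjunct is met. Condition met.
  (d) Rowan Holtz resides in Orinston, so this disjunct is met. Met.
  → Every requirement is satisfied — jurisdiction.
The Zefdora Court of Common Pleas:
  (a) The claim is an employment claim, so this disjunct is met. Met.
  (b) No defendant is a corporation; the contract was executed in Dunfield, not Zefdora — none of the alternatives is met. The proviso rescues it, though: the amount in controversy is $192,500, which meets the $25,000 floor. Satisfied.
  (c) The amount in controversy is USD 192,500, which meets the USD 75,000 floor, so one alternative holds. Met.
  (d) No party resides in Zefdora. Not met.
  (e) The plaintiff resides in Orinston, which is not Zefdora, so this disjunct is met. Satisfied.
  → The court lacks jurisdiction.
The Superior Court of Thornston:
  (a) No party resides in Thornston; the claim is an employment claim; the operative events occurred in Orinston, not Thornston — every alternative fails. Fails.
  (b) The amount in controversy is 192,500 dollars, which meets the 10,000 dollars floor, so one alternative holds. Condition met.
  (c) The plaintiff resides in Orinston, which is not Thornston — that alternative is enough. The carve-out does not apply: the claim is an employment claim, not a tort claim. Condition met.
  (d) The defendants reside as follows — Talia Lindqvist in Galford, Joaquin Lindqvist in Dunfield — not all in Thornston. However, the amount in controversy is $192,500, which meets the USD 75,000 floor, so the 'unless' proviso supplies this condition. Met.
  → At least one condition fails; no jurisdiction.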